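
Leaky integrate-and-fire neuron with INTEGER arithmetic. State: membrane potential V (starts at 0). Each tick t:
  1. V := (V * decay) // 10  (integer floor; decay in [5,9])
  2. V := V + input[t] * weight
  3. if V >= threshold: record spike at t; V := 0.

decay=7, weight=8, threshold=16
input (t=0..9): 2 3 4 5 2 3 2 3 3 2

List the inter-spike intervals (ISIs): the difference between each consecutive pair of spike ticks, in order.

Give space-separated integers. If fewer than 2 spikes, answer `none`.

t=0: input=2 -> V=0 FIRE
t=1: input=3 -> V=0 FIRE
t=2: input=4 -> V=0 FIRE
t=3: input=5 -> V=0 FIRE
t=4: input=2 -> V=0 FIRE
t=5: input=3 -> V=0 FIRE
t=6: input=2 -> V=0 FIRE
t=7: input=3 -> V=0 FIRE
t=8: input=3 -> V=0 FIRE
t=9: input=2 -> V=0 FIRE

Answer: 1 1 1 1 1 1 1 1 1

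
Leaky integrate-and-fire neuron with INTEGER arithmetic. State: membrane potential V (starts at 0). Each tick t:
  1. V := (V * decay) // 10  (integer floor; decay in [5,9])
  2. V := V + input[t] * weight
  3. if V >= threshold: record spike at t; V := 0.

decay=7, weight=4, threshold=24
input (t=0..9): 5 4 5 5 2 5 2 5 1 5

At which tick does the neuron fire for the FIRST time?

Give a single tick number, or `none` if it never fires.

t=0: input=5 -> V=20
t=1: input=4 -> V=0 FIRE
t=2: input=5 -> V=20
t=3: input=5 -> V=0 FIRE
t=4: input=2 -> V=8
t=5: input=5 -> V=0 FIRE
t=6: input=2 -> V=8
t=7: input=5 -> V=0 FIRE
t=8: input=1 -> V=4
t=9: input=5 -> V=22

Answer: 1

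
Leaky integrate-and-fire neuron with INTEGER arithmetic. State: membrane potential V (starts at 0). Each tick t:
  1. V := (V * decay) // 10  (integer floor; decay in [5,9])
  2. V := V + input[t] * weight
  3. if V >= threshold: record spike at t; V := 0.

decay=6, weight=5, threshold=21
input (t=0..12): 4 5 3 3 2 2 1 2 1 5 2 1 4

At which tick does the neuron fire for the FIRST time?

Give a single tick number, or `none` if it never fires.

Answer: 1

Derivation:
t=0: input=4 -> V=20
t=1: input=5 -> V=0 FIRE
t=2: input=3 -> V=15
t=3: input=3 -> V=0 FIRE
t=4: input=2 -> V=10
t=5: input=2 -> V=16
t=6: input=1 -> V=14
t=7: input=2 -> V=18
t=8: input=1 -> V=15
t=9: input=5 -> V=0 FIRE
t=10: input=2 -> V=10
t=11: input=1 -> V=11
t=12: input=4 -> V=0 FIRE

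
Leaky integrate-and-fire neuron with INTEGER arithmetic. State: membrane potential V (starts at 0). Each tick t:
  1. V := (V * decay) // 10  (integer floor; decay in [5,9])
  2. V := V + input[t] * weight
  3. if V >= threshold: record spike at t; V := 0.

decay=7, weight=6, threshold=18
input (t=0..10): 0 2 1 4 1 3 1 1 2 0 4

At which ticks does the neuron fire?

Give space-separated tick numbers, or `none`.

Answer: 3 5 8 10

Derivation:
t=0: input=0 -> V=0
t=1: input=2 -> V=12
t=2: input=1 -> V=14
t=3: input=4 -> V=0 FIRE
t=4: input=1 -> V=6
t=5: input=3 -> V=0 FIRE
t=6: input=1 -> V=6
t=7: input=1 -> V=10
t=8: input=2 -> V=0 FIRE
t=9: input=0 -> V=0
t=10: input=4 -> V=0 FIRE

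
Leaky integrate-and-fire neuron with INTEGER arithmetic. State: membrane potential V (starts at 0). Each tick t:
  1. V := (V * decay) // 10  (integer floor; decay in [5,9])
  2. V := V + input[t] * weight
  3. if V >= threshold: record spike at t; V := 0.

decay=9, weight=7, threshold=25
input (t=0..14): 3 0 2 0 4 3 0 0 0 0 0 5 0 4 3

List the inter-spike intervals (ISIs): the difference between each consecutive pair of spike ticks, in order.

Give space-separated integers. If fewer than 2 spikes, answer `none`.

Answer: 2 7 2

Derivation:
t=0: input=3 -> V=21
t=1: input=0 -> V=18
t=2: input=2 -> V=0 FIRE
t=3: input=0 -> V=0
t=4: input=4 -> V=0 FIRE
t=5: input=3 -> V=21
t=6: input=0 -> V=18
t=7: input=0 -> V=16
t=8: input=0 -> V=14
t=9: input=0 -> V=12
t=10: input=0 -> V=10
t=11: input=5 -> V=0 FIRE
t=12: input=0 -> V=0
t=13: input=4 -> V=0 FIRE
t=14: input=3 -> V=21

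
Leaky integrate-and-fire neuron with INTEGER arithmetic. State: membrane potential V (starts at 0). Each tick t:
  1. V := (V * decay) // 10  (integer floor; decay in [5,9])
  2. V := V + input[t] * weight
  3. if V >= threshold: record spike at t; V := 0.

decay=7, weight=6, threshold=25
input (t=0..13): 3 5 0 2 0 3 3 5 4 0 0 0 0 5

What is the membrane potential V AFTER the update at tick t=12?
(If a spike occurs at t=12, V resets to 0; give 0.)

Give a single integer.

t=0: input=3 -> V=18
t=1: input=5 -> V=0 FIRE
t=2: input=0 -> V=0
t=3: input=2 -> V=12
t=4: input=0 -> V=8
t=5: input=3 -> V=23
t=6: input=3 -> V=0 FIRE
t=7: input=5 -> V=0 FIRE
t=8: input=4 -> V=24
t=9: input=0 -> V=16
t=10: input=0 -> V=11
t=11: input=0 -> V=7
t=12: input=0 -> V=4
t=13: input=5 -> V=0 FIRE

Answer: 4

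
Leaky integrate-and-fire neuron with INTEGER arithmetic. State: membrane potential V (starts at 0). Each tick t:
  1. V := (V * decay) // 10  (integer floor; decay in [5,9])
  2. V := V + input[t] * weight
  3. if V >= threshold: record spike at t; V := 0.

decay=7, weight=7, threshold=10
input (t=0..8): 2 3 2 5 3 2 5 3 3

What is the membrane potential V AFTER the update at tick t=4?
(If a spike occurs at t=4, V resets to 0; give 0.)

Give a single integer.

Answer: 0

Derivation:
t=0: input=2 -> V=0 FIRE
t=1: input=3 -> V=0 FIRE
t=2: input=2 -> V=0 FIRE
t=3: input=5 -> V=0 FIRE
t=4: input=3 -> V=0 FIRE
t=5: input=2 -> V=0 FIRE
t=6: input=5 -> V=0 FIRE
t=7: input=3 -> V=0 FIRE
t=8: input=3 -> V=0 FIRE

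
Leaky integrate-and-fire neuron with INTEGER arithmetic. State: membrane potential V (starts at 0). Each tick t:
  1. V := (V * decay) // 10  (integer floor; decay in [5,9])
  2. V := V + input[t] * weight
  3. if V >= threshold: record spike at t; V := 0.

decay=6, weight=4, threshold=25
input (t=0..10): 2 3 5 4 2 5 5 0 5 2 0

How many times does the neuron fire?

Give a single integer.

Answer: 3

Derivation:
t=0: input=2 -> V=8
t=1: input=3 -> V=16
t=2: input=5 -> V=0 FIRE
t=3: input=4 -> V=16
t=4: input=2 -> V=17
t=5: input=5 -> V=0 FIRE
t=6: input=5 -> V=20
t=7: input=0 -> V=12
t=8: input=5 -> V=0 FIRE
t=9: input=2 -> V=8
t=10: input=0 -> V=4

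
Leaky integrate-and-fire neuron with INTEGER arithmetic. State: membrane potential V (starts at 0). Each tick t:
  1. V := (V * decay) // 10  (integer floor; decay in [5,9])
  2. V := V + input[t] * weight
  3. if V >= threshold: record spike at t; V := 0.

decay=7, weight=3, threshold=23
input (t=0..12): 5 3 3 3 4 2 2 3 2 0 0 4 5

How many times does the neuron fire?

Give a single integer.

Answer: 2

Derivation:
t=0: input=5 -> V=15
t=1: input=3 -> V=19
t=2: input=3 -> V=22
t=3: input=3 -> V=0 FIRE
t=4: input=4 -> V=12
t=5: input=2 -> V=14
t=6: input=2 -> V=15
t=7: input=3 -> V=19
t=8: input=2 -> V=19
t=9: input=0 -> V=13
t=10: input=0 -> V=9
t=11: input=4 -> V=18
t=12: input=5 -> V=0 FIRE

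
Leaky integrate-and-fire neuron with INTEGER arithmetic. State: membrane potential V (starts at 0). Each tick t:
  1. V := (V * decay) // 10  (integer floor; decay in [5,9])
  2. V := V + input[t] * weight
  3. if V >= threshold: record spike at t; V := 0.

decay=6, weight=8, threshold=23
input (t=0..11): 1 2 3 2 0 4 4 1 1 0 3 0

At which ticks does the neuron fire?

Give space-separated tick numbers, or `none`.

Answer: 2 5 6 10

Derivation:
t=0: input=1 -> V=8
t=1: input=2 -> V=20
t=2: input=3 -> V=0 FIRE
t=3: input=2 -> V=16
t=4: input=0 -> V=9
t=5: input=4 -> V=0 FIRE
t=6: input=4 -> V=0 FIRE
t=7: input=1 -> V=8
t=8: input=1 -> V=12
t=9: input=0 -> V=7
t=10: input=3 -> V=0 FIRE
t=11: input=0 -> V=0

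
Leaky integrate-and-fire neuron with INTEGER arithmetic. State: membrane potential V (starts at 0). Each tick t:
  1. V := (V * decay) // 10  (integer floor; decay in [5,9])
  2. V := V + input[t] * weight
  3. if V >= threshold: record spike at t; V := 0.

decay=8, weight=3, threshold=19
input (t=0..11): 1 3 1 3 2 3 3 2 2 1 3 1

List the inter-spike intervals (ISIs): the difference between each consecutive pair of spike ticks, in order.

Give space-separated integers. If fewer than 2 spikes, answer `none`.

Answer: 4

Derivation:
t=0: input=1 -> V=3
t=1: input=3 -> V=11
t=2: input=1 -> V=11
t=3: input=3 -> V=17
t=4: input=2 -> V=0 FIRE
t=5: input=3 -> V=9
t=6: input=3 -> V=16
t=7: input=2 -> V=18
t=8: input=2 -> V=0 FIRE
t=9: input=1 -> V=3
t=10: input=3 -> V=11
t=11: input=1 -> V=11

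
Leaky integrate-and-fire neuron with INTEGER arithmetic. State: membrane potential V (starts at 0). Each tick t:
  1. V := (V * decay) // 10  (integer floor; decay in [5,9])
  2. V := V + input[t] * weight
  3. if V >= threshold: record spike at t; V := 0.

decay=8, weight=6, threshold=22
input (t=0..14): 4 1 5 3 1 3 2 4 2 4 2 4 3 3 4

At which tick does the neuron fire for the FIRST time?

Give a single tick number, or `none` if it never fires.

Answer: 0

Derivation:
t=0: input=4 -> V=0 FIRE
t=1: input=1 -> V=6
t=2: input=5 -> V=0 FIRE
t=3: input=3 -> V=18
t=4: input=1 -> V=20
t=5: input=3 -> V=0 FIRE
t=6: input=2 -> V=12
t=7: input=4 -> V=0 FIRE
t=8: input=2 -> V=12
t=9: input=4 -> V=0 FIRE
t=10: input=2 -> V=12
t=11: input=4 -> V=0 FIRE
t=12: input=3 -> V=18
t=13: input=3 -> V=0 FIRE
t=14: input=4 -> V=0 FIRE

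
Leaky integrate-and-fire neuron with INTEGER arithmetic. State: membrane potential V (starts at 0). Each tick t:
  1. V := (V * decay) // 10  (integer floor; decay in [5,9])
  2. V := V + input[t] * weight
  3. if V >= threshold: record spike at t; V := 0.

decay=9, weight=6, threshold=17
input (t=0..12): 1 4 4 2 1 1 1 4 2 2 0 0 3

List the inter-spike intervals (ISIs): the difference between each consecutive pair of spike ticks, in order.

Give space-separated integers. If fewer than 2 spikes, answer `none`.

Answer: 1 3 2 2 3

Derivation:
t=0: input=1 -> V=6
t=1: input=4 -> V=0 FIRE
t=2: input=4 -> V=0 FIRE
t=3: input=2 -> V=12
t=4: input=1 -> V=16
t=5: input=1 -> V=0 FIRE
t=6: input=1 -> V=6
t=7: input=4 -> V=0 FIRE
t=8: input=2 -> V=12
t=9: input=2 -> V=0 FIRE
t=10: input=0 -> V=0
t=11: input=0 -> V=0
t=12: input=3 -> V=0 FIRE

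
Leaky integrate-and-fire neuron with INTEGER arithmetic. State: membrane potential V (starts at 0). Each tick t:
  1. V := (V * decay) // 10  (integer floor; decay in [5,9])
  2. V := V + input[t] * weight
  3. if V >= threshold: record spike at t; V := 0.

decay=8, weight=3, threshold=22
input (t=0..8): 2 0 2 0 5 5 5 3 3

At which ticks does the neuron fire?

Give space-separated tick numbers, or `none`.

t=0: input=2 -> V=6
t=1: input=0 -> V=4
t=2: input=2 -> V=9
t=3: input=0 -> V=7
t=4: input=5 -> V=20
t=5: input=5 -> V=0 FIRE
t=6: input=5 -> V=15
t=7: input=3 -> V=21
t=8: input=3 -> V=0 FIRE

Answer: 5 8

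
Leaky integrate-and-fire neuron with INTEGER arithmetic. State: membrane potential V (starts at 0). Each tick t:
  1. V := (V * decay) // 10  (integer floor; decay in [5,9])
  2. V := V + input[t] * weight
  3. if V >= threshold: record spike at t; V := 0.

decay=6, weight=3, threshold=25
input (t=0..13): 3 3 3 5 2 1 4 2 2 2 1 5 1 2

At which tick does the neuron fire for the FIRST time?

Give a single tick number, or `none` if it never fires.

Answer: 3

Derivation:
t=0: input=3 -> V=9
t=1: input=3 -> V=14
t=2: input=3 -> V=17
t=3: input=5 -> V=0 FIRE
t=4: input=2 -> V=6
t=5: input=1 -> V=6
t=6: input=4 -> V=15
t=7: input=2 -> V=15
t=8: input=2 -> V=15
t=9: input=2 -> V=15
t=10: input=1 -> V=12
t=11: input=5 -> V=22
t=12: input=1 -> V=16
t=13: input=2 -> V=15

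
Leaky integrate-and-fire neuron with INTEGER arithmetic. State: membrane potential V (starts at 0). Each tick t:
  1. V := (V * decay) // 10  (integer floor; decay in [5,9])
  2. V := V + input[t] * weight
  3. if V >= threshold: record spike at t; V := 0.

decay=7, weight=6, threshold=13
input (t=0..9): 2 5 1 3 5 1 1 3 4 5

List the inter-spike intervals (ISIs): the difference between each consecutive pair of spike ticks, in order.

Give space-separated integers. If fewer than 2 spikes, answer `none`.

Answer: 2 1 3 1 1

Derivation:
t=0: input=2 -> V=12
t=1: input=5 -> V=0 FIRE
t=2: input=1 -> V=6
t=3: input=3 -> V=0 FIRE
t=4: input=5 -> V=0 FIRE
t=5: input=1 -> V=6
t=6: input=1 -> V=10
t=7: input=3 -> V=0 FIRE
t=8: input=4 -> V=0 FIRE
t=9: input=5 -> V=0 FIRE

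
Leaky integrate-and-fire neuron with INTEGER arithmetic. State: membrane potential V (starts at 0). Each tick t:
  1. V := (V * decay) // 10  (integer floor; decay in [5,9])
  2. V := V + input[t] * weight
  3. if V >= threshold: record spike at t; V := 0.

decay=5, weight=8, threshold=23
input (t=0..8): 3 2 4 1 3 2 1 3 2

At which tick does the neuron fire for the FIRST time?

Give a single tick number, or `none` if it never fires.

Answer: 0

Derivation:
t=0: input=3 -> V=0 FIRE
t=1: input=2 -> V=16
t=2: input=4 -> V=0 FIRE
t=3: input=1 -> V=8
t=4: input=3 -> V=0 FIRE
t=5: input=2 -> V=16
t=6: input=1 -> V=16
t=7: input=3 -> V=0 FIRE
t=8: input=2 -> V=16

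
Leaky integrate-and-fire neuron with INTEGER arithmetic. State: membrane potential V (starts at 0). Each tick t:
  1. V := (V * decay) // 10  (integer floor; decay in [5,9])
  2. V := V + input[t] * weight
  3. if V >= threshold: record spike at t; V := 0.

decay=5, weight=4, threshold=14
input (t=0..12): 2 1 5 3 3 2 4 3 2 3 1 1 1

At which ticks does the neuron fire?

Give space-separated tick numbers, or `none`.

Answer: 2 4 6 8

Derivation:
t=0: input=2 -> V=8
t=1: input=1 -> V=8
t=2: input=5 -> V=0 FIRE
t=3: input=3 -> V=12
t=4: input=3 -> V=0 FIRE
t=5: input=2 -> V=8
t=6: input=4 -> V=0 FIRE
t=7: input=3 -> V=12
t=8: input=2 -> V=0 FIRE
t=9: input=3 -> V=12
t=10: input=1 -> V=10
t=11: input=1 -> V=9
t=12: input=1 -> V=8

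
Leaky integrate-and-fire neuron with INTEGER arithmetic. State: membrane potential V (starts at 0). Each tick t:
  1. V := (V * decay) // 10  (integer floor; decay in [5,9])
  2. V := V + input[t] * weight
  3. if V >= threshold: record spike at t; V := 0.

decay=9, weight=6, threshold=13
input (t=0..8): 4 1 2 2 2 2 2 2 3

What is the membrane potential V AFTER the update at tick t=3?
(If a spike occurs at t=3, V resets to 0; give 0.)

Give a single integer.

Answer: 12

Derivation:
t=0: input=4 -> V=0 FIRE
t=1: input=1 -> V=6
t=2: input=2 -> V=0 FIRE
t=3: input=2 -> V=12
t=4: input=2 -> V=0 FIRE
t=5: input=2 -> V=12
t=6: input=2 -> V=0 FIRE
t=7: input=2 -> V=12
t=8: input=3 -> V=0 FIRE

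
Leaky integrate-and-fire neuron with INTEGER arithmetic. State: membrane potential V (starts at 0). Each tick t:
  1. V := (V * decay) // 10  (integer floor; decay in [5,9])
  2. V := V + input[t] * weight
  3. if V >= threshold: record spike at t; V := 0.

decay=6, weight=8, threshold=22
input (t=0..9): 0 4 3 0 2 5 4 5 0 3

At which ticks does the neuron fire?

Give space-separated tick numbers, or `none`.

t=0: input=0 -> V=0
t=1: input=4 -> V=0 FIRE
t=2: input=3 -> V=0 FIRE
t=3: input=0 -> V=0
t=4: input=2 -> V=16
t=5: input=5 -> V=0 FIRE
t=6: input=4 -> V=0 FIRE
t=7: input=5 -> V=0 FIRE
t=8: input=0 -> V=0
t=9: input=3 -> V=0 FIRE

Answer: 1 2 5 6 7 9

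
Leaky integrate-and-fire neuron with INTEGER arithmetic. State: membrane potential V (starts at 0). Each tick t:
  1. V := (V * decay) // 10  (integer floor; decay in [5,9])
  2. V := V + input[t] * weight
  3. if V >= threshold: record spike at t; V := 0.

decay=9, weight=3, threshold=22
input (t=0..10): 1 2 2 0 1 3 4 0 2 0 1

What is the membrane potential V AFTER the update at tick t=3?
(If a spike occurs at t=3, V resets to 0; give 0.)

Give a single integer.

t=0: input=1 -> V=3
t=1: input=2 -> V=8
t=2: input=2 -> V=13
t=3: input=0 -> V=11
t=4: input=1 -> V=12
t=5: input=3 -> V=19
t=6: input=4 -> V=0 FIRE
t=7: input=0 -> V=0
t=8: input=2 -> V=6
t=9: input=0 -> V=5
t=10: input=1 -> V=7

Answer: 11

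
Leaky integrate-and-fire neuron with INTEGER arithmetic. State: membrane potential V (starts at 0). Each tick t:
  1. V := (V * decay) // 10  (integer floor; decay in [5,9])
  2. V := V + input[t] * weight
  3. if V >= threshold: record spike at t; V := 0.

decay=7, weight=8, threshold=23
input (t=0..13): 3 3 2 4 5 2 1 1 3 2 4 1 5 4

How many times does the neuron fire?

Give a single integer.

t=0: input=3 -> V=0 FIRE
t=1: input=3 -> V=0 FIRE
t=2: input=2 -> V=16
t=3: input=4 -> V=0 FIRE
t=4: input=5 -> V=0 FIRE
t=5: input=2 -> V=16
t=6: input=1 -> V=19
t=7: input=1 -> V=21
t=8: input=3 -> V=0 FIRE
t=9: input=2 -> V=16
t=10: input=4 -> V=0 FIRE
t=11: input=1 -> V=8
t=12: input=5 -> V=0 FIRE
t=13: input=4 -> V=0 FIRE

Answer: 8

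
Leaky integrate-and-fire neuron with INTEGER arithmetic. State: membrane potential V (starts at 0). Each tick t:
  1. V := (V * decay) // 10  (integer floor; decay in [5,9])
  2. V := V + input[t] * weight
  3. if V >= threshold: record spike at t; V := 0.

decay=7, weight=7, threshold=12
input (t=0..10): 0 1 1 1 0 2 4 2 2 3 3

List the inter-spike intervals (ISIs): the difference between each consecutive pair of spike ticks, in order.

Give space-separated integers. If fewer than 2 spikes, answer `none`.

Answer: 2 1 1 1 1 1

Derivation:
t=0: input=0 -> V=0
t=1: input=1 -> V=7
t=2: input=1 -> V=11
t=3: input=1 -> V=0 FIRE
t=4: input=0 -> V=0
t=5: input=2 -> V=0 FIRE
t=6: input=4 -> V=0 FIRE
t=7: input=2 -> V=0 FIRE
t=8: input=2 -> V=0 FIRE
t=9: input=3 -> V=0 FIRE
t=10: input=3 -> V=0 FIRE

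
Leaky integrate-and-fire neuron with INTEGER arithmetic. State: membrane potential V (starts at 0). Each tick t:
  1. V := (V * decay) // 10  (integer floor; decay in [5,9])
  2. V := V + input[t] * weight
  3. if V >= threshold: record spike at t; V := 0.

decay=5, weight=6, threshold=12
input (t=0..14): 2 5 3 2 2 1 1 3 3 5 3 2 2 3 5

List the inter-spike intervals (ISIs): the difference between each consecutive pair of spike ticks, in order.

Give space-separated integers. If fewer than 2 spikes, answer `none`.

t=0: input=2 -> V=0 FIRE
t=1: input=5 -> V=0 FIRE
t=2: input=3 -> V=0 FIRE
t=3: input=2 -> V=0 FIRE
t=4: input=2 -> V=0 FIRE
t=5: input=1 -> V=6
t=6: input=1 -> V=9
t=7: input=3 -> V=0 FIRE
t=8: input=3 -> V=0 FIRE
t=9: input=5 -> V=0 FIRE
t=10: input=3 -> V=0 FIRE
t=11: input=2 -> V=0 FIRE
t=12: input=2 -> V=0 FIRE
t=13: input=3 -> V=0 FIRE
t=14: input=5 -> V=0 FIRE

Answer: 1 1 1 1 3 1 1 1 1 1 1 1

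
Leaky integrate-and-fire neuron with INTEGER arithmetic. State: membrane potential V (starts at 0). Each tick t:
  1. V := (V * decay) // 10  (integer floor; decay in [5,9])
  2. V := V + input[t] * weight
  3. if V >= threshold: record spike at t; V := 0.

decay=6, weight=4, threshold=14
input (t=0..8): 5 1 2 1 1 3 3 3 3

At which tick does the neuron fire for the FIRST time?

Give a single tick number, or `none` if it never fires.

Answer: 0

Derivation:
t=0: input=5 -> V=0 FIRE
t=1: input=1 -> V=4
t=2: input=2 -> V=10
t=3: input=1 -> V=10
t=4: input=1 -> V=10
t=5: input=3 -> V=0 FIRE
t=6: input=3 -> V=12
t=7: input=3 -> V=0 FIRE
t=8: input=3 -> V=12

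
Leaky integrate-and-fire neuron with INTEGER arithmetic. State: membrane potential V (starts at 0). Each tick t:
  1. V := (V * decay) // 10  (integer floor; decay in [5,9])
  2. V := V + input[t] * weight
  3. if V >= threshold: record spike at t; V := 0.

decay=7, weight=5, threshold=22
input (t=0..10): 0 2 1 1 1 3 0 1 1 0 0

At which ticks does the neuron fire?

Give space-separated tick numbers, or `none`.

t=0: input=0 -> V=0
t=1: input=2 -> V=10
t=2: input=1 -> V=12
t=3: input=1 -> V=13
t=4: input=1 -> V=14
t=5: input=3 -> V=0 FIRE
t=6: input=0 -> V=0
t=7: input=1 -> V=5
t=8: input=1 -> V=8
t=9: input=0 -> V=5
t=10: input=0 -> V=3

Answer: 5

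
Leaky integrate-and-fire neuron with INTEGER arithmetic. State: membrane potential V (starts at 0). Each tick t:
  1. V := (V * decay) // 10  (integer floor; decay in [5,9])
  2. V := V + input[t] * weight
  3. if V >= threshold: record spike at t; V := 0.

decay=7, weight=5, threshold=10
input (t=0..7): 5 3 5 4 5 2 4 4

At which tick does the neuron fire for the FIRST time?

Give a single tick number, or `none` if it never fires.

t=0: input=5 -> V=0 FIRE
t=1: input=3 -> V=0 FIRE
t=2: input=5 -> V=0 FIRE
t=3: input=4 -> V=0 FIRE
t=4: input=5 -> V=0 FIRE
t=5: input=2 -> V=0 FIRE
t=6: input=4 -> V=0 FIRE
t=7: input=4 -> V=0 FIRE

Answer: 0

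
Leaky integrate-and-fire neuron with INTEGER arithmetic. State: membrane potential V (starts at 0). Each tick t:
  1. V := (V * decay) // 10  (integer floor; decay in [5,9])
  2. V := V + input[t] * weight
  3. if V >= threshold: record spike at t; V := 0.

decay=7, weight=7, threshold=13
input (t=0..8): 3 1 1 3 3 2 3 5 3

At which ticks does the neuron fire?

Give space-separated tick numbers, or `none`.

Answer: 0 3 4 5 6 7 8

Derivation:
t=0: input=3 -> V=0 FIRE
t=1: input=1 -> V=7
t=2: input=1 -> V=11
t=3: input=3 -> V=0 FIRE
t=4: input=3 -> V=0 FIRE
t=5: input=2 -> V=0 FIRE
t=6: input=3 -> V=0 FIRE
t=7: input=5 -> V=0 FIRE
t=8: input=3 -> V=0 FIRE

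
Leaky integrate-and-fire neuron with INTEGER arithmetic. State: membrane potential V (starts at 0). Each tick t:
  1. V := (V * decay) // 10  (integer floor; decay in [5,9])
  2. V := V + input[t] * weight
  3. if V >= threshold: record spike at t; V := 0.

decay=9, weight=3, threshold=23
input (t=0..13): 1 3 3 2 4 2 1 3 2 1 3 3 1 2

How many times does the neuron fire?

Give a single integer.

Answer: 2

Derivation:
t=0: input=1 -> V=3
t=1: input=3 -> V=11
t=2: input=3 -> V=18
t=3: input=2 -> V=22
t=4: input=4 -> V=0 FIRE
t=5: input=2 -> V=6
t=6: input=1 -> V=8
t=7: input=3 -> V=16
t=8: input=2 -> V=20
t=9: input=1 -> V=21
t=10: input=3 -> V=0 FIRE
t=11: input=3 -> V=9
t=12: input=1 -> V=11
t=13: input=2 -> V=15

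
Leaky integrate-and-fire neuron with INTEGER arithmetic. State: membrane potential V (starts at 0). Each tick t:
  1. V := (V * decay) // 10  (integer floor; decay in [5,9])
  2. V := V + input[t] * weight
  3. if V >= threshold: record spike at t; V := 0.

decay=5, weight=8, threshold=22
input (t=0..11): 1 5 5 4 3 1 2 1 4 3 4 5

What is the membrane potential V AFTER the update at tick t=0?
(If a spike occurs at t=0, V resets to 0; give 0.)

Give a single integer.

Answer: 8

Derivation:
t=0: input=1 -> V=8
t=1: input=5 -> V=0 FIRE
t=2: input=5 -> V=0 FIRE
t=3: input=4 -> V=0 FIRE
t=4: input=3 -> V=0 FIRE
t=5: input=1 -> V=8
t=6: input=2 -> V=20
t=7: input=1 -> V=18
t=8: input=4 -> V=0 FIRE
t=9: input=3 -> V=0 FIRE
t=10: input=4 -> V=0 FIRE
t=11: input=5 -> V=0 FIRE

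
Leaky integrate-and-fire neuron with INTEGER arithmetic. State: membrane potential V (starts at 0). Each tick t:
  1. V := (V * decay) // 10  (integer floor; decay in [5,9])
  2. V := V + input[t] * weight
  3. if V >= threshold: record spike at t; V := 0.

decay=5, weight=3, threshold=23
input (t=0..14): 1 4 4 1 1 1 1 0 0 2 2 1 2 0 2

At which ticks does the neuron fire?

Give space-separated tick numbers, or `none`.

Answer: none

Derivation:
t=0: input=1 -> V=3
t=1: input=4 -> V=13
t=2: input=4 -> V=18
t=3: input=1 -> V=12
t=4: input=1 -> V=9
t=5: input=1 -> V=7
t=6: input=1 -> V=6
t=7: input=0 -> V=3
t=8: input=0 -> V=1
t=9: input=2 -> V=6
t=10: input=2 -> V=9
t=11: input=1 -> V=7
t=12: input=2 -> V=9
t=13: input=0 -> V=4
t=14: input=2 -> V=8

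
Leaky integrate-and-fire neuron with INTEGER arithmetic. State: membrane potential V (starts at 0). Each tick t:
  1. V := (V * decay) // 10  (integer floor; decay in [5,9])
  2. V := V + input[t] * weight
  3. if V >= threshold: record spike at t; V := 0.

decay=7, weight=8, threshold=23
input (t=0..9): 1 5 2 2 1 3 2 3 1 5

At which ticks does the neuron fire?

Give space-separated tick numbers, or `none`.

Answer: 1 3 5 7 9

Derivation:
t=0: input=1 -> V=8
t=1: input=5 -> V=0 FIRE
t=2: input=2 -> V=16
t=3: input=2 -> V=0 FIRE
t=4: input=1 -> V=8
t=5: input=3 -> V=0 FIRE
t=6: input=2 -> V=16
t=7: input=3 -> V=0 FIRE
t=8: input=1 -> V=8
t=9: input=5 -> V=0 FIRE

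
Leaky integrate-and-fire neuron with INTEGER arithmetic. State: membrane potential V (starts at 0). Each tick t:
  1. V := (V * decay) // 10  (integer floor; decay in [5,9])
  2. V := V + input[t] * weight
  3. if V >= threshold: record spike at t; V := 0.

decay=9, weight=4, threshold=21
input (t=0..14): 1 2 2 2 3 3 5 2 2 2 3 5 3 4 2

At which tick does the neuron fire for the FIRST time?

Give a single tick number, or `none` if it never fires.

t=0: input=1 -> V=4
t=1: input=2 -> V=11
t=2: input=2 -> V=17
t=3: input=2 -> V=0 FIRE
t=4: input=3 -> V=12
t=5: input=3 -> V=0 FIRE
t=6: input=5 -> V=20
t=7: input=2 -> V=0 FIRE
t=8: input=2 -> V=8
t=9: input=2 -> V=15
t=10: input=3 -> V=0 FIRE
t=11: input=5 -> V=20
t=12: input=3 -> V=0 FIRE
t=13: input=4 -> V=16
t=14: input=2 -> V=0 FIRE

Answer: 3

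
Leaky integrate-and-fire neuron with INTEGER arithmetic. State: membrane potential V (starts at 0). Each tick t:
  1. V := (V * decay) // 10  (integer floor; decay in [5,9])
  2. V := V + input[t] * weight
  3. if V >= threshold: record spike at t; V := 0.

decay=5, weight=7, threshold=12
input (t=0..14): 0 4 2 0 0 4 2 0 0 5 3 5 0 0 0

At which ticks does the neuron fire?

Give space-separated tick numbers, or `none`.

Answer: 1 2 5 6 9 10 11

Derivation:
t=0: input=0 -> V=0
t=1: input=4 -> V=0 FIRE
t=2: input=2 -> V=0 FIRE
t=3: input=0 -> V=0
t=4: input=0 -> V=0
t=5: input=4 -> V=0 FIRE
t=6: input=2 -> V=0 FIRE
t=7: input=0 -> V=0
t=8: input=0 -> V=0
t=9: input=5 -> V=0 FIRE
t=10: input=3 -> V=0 FIRE
t=11: input=5 -> V=0 FIRE
t=12: input=0 -> V=0
t=13: input=0 -> V=0
t=14: input=0 -> V=0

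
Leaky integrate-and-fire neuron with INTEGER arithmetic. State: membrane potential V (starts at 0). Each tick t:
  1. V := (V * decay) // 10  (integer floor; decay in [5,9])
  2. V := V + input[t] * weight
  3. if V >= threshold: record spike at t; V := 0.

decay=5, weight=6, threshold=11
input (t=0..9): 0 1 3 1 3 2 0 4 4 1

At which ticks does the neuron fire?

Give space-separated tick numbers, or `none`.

Answer: 2 4 5 7 8

Derivation:
t=0: input=0 -> V=0
t=1: input=1 -> V=6
t=2: input=3 -> V=0 FIRE
t=3: input=1 -> V=6
t=4: input=3 -> V=0 FIRE
t=5: input=2 -> V=0 FIRE
t=6: input=0 -> V=0
t=7: input=4 -> V=0 FIRE
t=8: input=4 -> V=0 FIRE
t=9: input=1 -> V=6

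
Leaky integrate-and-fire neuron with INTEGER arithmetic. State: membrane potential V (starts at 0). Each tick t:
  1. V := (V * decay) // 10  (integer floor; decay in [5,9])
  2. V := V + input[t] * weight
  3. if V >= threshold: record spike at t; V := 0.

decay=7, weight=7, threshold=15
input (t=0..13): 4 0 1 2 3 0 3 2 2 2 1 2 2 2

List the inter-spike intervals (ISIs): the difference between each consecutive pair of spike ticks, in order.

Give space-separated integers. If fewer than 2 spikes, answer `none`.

Answer: 3 1 2 2 2 2

Derivation:
t=0: input=4 -> V=0 FIRE
t=1: input=0 -> V=0
t=2: input=1 -> V=7
t=3: input=2 -> V=0 FIRE
t=4: input=3 -> V=0 FIRE
t=5: input=0 -> V=0
t=6: input=3 -> V=0 FIRE
t=7: input=2 -> V=14
t=8: input=2 -> V=0 FIRE
t=9: input=2 -> V=14
t=10: input=1 -> V=0 FIRE
t=11: input=2 -> V=14
t=12: input=2 -> V=0 FIRE
t=13: input=2 -> V=14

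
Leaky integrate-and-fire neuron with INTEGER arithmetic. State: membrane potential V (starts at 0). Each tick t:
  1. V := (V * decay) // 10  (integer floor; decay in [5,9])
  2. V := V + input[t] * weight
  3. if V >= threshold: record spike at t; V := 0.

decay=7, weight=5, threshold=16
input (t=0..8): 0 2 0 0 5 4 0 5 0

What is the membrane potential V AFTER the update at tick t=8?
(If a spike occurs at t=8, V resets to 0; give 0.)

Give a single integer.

Answer: 0

Derivation:
t=0: input=0 -> V=0
t=1: input=2 -> V=10
t=2: input=0 -> V=7
t=3: input=0 -> V=4
t=4: input=5 -> V=0 FIRE
t=5: input=4 -> V=0 FIRE
t=6: input=0 -> V=0
t=7: input=5 -> V=0 FIRE
t=8: input=0 -> V=0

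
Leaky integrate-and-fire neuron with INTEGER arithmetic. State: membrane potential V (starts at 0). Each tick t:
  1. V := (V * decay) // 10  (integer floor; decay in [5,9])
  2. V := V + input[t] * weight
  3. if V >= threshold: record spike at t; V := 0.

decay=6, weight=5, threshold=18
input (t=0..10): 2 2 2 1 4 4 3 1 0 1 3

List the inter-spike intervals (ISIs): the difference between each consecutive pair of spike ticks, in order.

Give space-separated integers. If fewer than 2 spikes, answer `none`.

Answer: 2 1 5

Derivation:
t=0: input=2 -> V=10
t=1: input=2 -> V=16
t=2: input=2 -> V=0 FIRE
t=3: input=1 -> V=5
t=4: input=4 -> V=0 FIRE
t=5: input=4 -> V=0 FIRE
t=6: input=3 -> V=15
t=7: input=1 -> V=14
t=8: input=0 -> V=8
t=9: input=1 -> V=9
t=10: input=3 -> V=0 FIRE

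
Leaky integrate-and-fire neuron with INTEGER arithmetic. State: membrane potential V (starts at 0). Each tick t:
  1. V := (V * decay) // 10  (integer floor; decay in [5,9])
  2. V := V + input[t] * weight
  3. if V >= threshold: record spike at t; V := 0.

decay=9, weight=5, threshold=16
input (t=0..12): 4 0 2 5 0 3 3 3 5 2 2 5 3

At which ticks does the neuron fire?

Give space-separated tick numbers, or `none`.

Answer: 0 3 6 8 10 11

Derivation:
t=0: input=4 -> V=0 FIRE
t=1: input=0 -> V=0
t=2: input=2 -> V=10
t=3: input=5 -> V=0 FIRE
t=4: input=0 -> V=0
t=5: input=3 -> V=15
t=6: input=3 -> V=0 FIRE
t=7: input=3 -> V=15
t=8: input=5 -> V=0 FIRE
t=9: input=2 -> V=10
t=10: input=2 -> V=0 FIRE
t=11: input=5 -> V=0 FIRE
t=12: input=3 -> V=15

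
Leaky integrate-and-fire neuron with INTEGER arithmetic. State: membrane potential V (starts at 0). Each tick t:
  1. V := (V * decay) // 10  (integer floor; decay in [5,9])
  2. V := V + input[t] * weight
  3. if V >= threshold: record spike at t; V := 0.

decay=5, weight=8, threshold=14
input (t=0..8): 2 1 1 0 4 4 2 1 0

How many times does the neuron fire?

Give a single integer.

Answer: 4

Derivation:
t=0: input=2 -> V=0 FIRE
t=1: input=1 -> V=8
t=2: input=1 -> V=12
t=3: input=0 -> V=6
t=4: input=4 -> V=0 FIRE
t=5: input=4 -> V=0 FIRE
t=6: input=2 -> V=0 FIRE
t=7: input=1 -> V=8
t=8: input=0 -> V=4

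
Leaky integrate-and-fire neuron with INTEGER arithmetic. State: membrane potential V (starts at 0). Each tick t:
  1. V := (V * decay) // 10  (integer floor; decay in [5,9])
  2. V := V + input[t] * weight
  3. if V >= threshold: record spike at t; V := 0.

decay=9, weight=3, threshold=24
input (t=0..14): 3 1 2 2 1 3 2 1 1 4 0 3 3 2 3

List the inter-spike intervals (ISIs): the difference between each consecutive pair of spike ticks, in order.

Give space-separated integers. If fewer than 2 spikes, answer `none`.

Answer: 6

Derivation:
t=0: input=3 -> V=9
t=1: input=1 -> V=11
t=2: input=2 -> V=15
t=3: input=2 -> V=19
t=4: input=1 -> V=20
t=5: input=3 -> V=0 FIRE
t=6: input=2 -> V=6
t=7: input=1 -> V=8
t=8: input=1 -> V=10
t=9: input=4 -> V=21
t=10: input=0 -> V=18
t=11: input=3 -> V=0 FIRE
t=12: input=3 -> V=9
t=13: input=2 -> V=14
t=14: input=3 -> V=21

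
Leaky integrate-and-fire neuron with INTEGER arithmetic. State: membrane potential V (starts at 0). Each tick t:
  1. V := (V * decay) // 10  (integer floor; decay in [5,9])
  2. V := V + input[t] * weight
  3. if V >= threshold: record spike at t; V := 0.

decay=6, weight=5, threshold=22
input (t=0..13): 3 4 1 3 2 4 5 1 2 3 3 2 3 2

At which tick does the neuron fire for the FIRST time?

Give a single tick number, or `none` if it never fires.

t=0: input=3 -> V=15
t=1: input=4 -> V=0 FIRE
t=2: input=1 -> V=5
t=3: input=3 -> V=18
t=4: input=2 -> V=20
t=5: input=4 -> V=0 FIRE
t=6: input=5 -> V=0 FIRE
t=7: input=1 -> V=5
t=8: input=2 -> V=13
t=9: input=3 -> V=0 FIRE
t=10: input=3 -> V=15
t=11: input=2 -> V=19
t=12: input=3 -> V=0 FIRE
t=13: input=2 -> V=10

Answer: 1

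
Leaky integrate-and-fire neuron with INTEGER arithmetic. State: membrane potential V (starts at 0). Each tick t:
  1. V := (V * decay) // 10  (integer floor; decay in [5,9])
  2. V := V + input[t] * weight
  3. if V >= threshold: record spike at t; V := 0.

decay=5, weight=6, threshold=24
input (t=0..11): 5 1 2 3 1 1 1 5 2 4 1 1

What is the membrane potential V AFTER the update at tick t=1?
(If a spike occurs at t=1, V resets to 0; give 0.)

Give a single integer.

Answer: 6

Derivation:
t=0: input=5 -> V=0 FIRE
t=1: input=1 -> V=6
t=2: input=2 -> V=15
t=3: input=3 -> V=0 FIRE
t=4: input=1 -> V=6
t=5: input=1 -> V=9
t=6: input=1 -> V=10
t=7: input=5 -> V=0 FIRE
t=8: input=2 -> V=12
t=9: input=4 -> V=0 FIRE
t=10: input=1 -> V=6
t=11: input=1 -> V=9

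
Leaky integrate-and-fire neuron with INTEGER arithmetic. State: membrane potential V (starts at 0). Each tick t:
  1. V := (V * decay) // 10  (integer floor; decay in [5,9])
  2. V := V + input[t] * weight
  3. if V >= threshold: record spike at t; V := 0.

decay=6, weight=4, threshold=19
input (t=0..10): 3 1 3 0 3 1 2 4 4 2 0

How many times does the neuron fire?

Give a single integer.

Answer: 1

Derivation:
t=0: input=3 -> V=12
t=1: input=1 -> V=11
t=2: input=3 -> V=18
t=3: input=0 -> V=10
t=4: input=3 -> V=18
t=5: input=1 -> V=14
t=6: input=2 -> V=16
t=7: input=4 -> V=0 FIRE
t=8: input=4 -> V=16
t=9: input=2 -> V=17
t=10: input=0 -> V=10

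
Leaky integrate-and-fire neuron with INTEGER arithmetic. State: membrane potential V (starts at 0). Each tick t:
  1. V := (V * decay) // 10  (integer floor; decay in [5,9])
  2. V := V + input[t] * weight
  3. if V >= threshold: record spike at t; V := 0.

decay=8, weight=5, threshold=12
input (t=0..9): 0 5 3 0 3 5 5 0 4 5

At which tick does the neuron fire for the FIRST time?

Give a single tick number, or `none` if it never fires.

t=0: input=0 -> V=0
t=1: input=5 -> V=0 FIRE
t=2: input=3 -> V=0 FIRE
t=3: input=0 -> V=0
t=4: input=3 -> V=0 FIRE
t=5: input=5 -> V=0 FIRE
t=6: input=5 -> V=0 FIRE
t=7: input=0 -> V=0
t=8: input=4 -> V=0 FIRE
t=9: input=5 -> V=0 FIRE

Answer: 1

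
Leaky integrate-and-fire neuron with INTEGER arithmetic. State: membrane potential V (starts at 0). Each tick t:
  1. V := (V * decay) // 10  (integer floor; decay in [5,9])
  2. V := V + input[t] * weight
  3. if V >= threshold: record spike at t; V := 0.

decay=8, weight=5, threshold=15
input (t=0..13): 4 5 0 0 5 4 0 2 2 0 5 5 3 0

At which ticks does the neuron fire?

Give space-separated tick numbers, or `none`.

Answer: 0 1 4 5 8 10 11 12

Derivation:
t=0: input=4 -> V=0 FIRE
t=1: input=5 -> V=0 FIRE
t=2: input=0 -> V=0
t=3: input=0 -> V=0
t=4: input=5 -> V=0 FIRE
t=5: input=4 -> V=0 FIRE
t=6: input=0 -> V=0
t=7: input=2 -> V=10
t=8: input=2 -> V=0 FIRE
t=9: input=0 -> V=0
t=10: input=5 -> V=0 FIRE
t=11: input=5 -> V=0 FIRE
t=12: input=3 -> V=0 FIRE
t=13: input=0 -> V=0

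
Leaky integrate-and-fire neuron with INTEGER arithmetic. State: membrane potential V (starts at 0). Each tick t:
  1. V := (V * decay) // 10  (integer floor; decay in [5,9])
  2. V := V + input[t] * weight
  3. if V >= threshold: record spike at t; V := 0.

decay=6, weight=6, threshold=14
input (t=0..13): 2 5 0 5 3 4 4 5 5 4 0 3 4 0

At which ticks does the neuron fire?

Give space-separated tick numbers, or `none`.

Answer: 1 3 4 5 6 7 8 9 11 12

Derivation:
t=0: input=2 -> V=12
t=1: input=5 -> V=0 FIRE
t=2: input=0 -> V=0
t=3: input=5 -> V=0 FIRE
t=4: input=3 -> V=0 FIRE
t=5: input=4 -> V=0 FIRE
t=6: input=4 -> V=0 FIRE
t=7: input=5 -> V=0 FIRE
t=8: input=5 -> V=0 FIRE
t=9: input=4 -> V=0 FIRE
t=10: input=0 -> V=0
t=11: input=3 -> V=0 FIRE
t=12: input=4 -> V=0 FIRE
t=13: input=0 -> V=0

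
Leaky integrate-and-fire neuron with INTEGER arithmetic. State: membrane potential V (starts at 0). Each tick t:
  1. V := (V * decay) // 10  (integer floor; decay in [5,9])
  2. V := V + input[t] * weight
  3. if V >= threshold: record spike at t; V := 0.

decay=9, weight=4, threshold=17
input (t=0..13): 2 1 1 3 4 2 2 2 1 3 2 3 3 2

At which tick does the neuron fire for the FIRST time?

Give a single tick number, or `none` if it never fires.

t=0: input=2 -> V=8
t=1: input=1 -> V=11
t=2: input=1 -> V=13
t=3: input=3 -> V=0 FIRE
t=4: input=4 -> V=16
t=5: input=2 -> V=0 FIRE
t=6: input=2 -> V=8
t=7: input=2 -> V=15
t=8: input=1 -> V=0 FIRE
t=9: input=3 -> V=12
t=10: input=2 -> V=0 FIRE
t=11: input=3 -> V=12
t=12: input=3 -> V=0 FIRE
t=13: input=2 -> V=8

Answer: 3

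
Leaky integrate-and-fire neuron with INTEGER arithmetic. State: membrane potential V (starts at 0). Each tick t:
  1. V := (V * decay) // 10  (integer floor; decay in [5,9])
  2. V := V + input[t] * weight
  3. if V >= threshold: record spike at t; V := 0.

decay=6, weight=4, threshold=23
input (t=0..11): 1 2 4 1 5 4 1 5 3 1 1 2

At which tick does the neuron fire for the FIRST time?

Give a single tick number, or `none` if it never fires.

t=0: input=1 -> V=4
t=1: input=2 -> V=10
t=2: input=4 -> V=22
t=3: input=1 -> V=17
t=4: input=5 -> V=0 FIRE
t=5: input=4 -> V=16
t=6: input=1 -> V=13
t=7: input=5 -> V=0 FIRE
t=8: input=3 -> V=12
t=9: input=1 -> V=11
t=10: input=1 -> V=10
t=11: input=2 -> V=14

Answer: 4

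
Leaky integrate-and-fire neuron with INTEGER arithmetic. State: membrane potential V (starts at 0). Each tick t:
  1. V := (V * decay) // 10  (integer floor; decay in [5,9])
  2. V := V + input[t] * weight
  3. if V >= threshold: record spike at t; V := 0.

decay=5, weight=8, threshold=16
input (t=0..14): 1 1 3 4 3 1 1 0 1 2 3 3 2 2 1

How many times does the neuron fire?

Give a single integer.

Answer: 8

Derivation:
t=0: input=1 -> V=8
t=1: input=1 -> V=12
t=2: input=3 -> V=0 FIRE
t=3: input=4 -> V=0 FIRE
t=4: input=3 -> V=0 FIRE
t=5: input=1 -> V=8
t=6: input=1 -> V=12
t=7: input=0 -> V=6
t=8: input=1 -> V=11
t=9: input=2 -> V=0 FIRE
t=10: input=3 -> V=0 FIRE
t=11: input=3 -> V=0 FIRE
t=12: input=2 -> V=0 FIRE
t=13: input=2 -> V=0 FIRE
t=14: input=1 -> V=8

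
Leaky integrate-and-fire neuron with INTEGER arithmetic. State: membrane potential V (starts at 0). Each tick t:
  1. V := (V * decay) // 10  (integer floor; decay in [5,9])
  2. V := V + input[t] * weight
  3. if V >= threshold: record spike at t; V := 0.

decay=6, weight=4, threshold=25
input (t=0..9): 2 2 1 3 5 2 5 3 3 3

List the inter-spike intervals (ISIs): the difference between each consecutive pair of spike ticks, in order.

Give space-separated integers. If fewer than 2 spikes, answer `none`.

t=0: input=2 -> V=8
t=1: input=2 -> V=12
t=2: input=1 -> V=11
t=3: input=3 -> V=18
t=4: input=5 -> V=0 FIRE
t=5: input=2 -> V=8
t=6: input=5 -> V=24
t=7: input=3 -> V=0 FIRE
t=8: input=3 -> V=12
t=9: input=3 -> V=19

Answer: 3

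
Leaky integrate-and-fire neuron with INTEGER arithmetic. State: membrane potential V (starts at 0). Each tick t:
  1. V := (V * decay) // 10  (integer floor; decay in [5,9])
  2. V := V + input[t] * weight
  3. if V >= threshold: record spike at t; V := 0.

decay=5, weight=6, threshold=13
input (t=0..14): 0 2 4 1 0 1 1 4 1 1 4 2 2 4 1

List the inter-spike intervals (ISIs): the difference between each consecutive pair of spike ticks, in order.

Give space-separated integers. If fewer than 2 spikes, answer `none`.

Answer: 5 3 2 1

Derivation:
t=0: input=0 -> V=0
t=1: input=2 -> V=12
t=2: input=4 -> V=0 FIRE
t=3: input=1 -> V=6
t=4: input=0 -> V=3
t=5: input=1 -> V=7
t=6: input=1 -> V=9
t=7: input=4 -> V=0 FIRE
t=8: input=1 -> V=6
t=9: input=1 -> V=9
t=10: input=4 -> V=0 FIRE
t=11: input=2 -> V=12
t=12: input=2 -> V=0 FIRE
t=13: input=4 -> V=0 FIRE
t=14: input=1 -> V=6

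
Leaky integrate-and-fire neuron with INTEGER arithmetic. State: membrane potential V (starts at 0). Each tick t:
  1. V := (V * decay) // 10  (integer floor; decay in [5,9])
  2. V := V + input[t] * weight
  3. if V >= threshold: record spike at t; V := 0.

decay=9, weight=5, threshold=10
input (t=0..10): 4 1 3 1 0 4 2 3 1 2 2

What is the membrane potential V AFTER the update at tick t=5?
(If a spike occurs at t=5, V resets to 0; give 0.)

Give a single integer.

t=0: input=4 -> V=0 FIRE
t=1: input=1 -> V=5
t=2: input=3 -> V=0 FIRE
t=3: input=1 -> V=5
t=4: input=0 -> V=4
t=5: input=4 -> V=0 FIRE
t=6: input=2 -> V=0 FIRE
t=7: input=3 -> V=0 FIRE
t=8: input=1 -> V=5
t=9: input=2 -> V=0 FIRE
t=10: input=2 -> V=0 FIRE

Answer: 0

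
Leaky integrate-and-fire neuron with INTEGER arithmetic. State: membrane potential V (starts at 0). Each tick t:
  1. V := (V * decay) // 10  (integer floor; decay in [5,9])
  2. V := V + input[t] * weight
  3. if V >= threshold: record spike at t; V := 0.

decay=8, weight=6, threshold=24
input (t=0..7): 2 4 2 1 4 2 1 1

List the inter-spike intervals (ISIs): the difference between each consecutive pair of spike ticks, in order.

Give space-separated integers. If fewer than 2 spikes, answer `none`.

t=0: input=2 -> V=12
t=1: input=4 -> V=0 FIRE
t=2: input=2 -> V=12
t=3: input=1 -> V=15
t=4: input=4 -> V=0 FIRE
t=5: input=2 -> V=12
t=6: input=1 -> V=15
t=7: input=1 -> V=18

Answer: 3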